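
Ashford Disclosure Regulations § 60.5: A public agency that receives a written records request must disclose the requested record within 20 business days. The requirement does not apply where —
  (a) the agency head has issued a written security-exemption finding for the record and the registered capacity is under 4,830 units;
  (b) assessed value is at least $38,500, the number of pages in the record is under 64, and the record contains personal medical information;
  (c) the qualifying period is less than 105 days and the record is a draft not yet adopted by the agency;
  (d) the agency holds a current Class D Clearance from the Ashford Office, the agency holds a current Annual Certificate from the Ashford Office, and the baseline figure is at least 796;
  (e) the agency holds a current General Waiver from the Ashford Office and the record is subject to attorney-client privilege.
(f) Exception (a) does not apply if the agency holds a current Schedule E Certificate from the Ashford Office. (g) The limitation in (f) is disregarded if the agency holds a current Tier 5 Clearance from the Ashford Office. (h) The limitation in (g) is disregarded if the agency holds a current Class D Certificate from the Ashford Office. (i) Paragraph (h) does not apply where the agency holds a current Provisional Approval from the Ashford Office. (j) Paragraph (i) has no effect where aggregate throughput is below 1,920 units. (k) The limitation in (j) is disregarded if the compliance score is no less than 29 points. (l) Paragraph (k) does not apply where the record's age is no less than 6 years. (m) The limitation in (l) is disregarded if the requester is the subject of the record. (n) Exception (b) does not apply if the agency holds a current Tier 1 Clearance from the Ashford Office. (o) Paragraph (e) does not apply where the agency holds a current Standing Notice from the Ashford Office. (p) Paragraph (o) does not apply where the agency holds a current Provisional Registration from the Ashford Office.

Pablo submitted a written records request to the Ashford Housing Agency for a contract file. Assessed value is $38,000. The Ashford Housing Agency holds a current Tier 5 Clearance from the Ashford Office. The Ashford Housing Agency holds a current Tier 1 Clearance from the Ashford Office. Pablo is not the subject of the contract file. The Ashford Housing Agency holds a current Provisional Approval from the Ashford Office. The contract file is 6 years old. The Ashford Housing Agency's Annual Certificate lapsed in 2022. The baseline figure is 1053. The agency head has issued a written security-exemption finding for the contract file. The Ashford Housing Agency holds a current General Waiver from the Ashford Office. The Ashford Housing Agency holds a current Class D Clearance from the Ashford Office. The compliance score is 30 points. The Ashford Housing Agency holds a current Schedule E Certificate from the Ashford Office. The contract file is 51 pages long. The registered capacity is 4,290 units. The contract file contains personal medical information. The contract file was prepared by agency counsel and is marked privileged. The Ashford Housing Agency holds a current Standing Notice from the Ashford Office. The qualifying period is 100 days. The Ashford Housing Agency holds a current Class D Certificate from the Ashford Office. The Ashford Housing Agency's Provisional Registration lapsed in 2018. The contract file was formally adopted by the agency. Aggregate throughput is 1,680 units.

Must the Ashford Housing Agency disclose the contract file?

Exception (a)'s conditions are all satisfied: a written security-exemption finding has been issued; the registered capacity is 4,290 units, under the 4,830 units limit. However, paragraphs (f)–(m) must be considered: (f) operates against (a): a current Schedule E Certificate is held. (g) would limit (f) — a current Tier 5 Clearance is held — but (h) sets (g) aside: (h) operates against (g): a current Class D Certificate is held. (i) is engaged (a current Provisional Approval is held), but is overridden by (j): (j) operates against (i): aggregate throughput is 1,680 units, below the 1,920 units limit. (k) applies (the compliance score is 30 points, meeting the 29 points threshold), but yields to (l): (l) operates against (k): the record's age is 6 years, meeting the 6 years threshold. (m), which would lift (l), does not operate here — Pablo is not the subject of the contract file. So (a) is unavailable.
Exception (b) requires that assessed value is at least $38,500; but assessed value is $38,000, short of $38,500, so (b) is unavailable.
Exception (c) fails — the contract file has been formally adopted.
Exception (d) requires that the agency holds a current Annual Certificate from the Ashford Office; but the Annual Certificate is not current, so (d) is unavailable.
All of (e)'s requirements are met (a current General Waiver is held; the contract file is privileged). But: (o) applies — a current Standing Notice is held. (p), which would lift (o), does not operate here — there is no Provisional Registration in force. So (e) is unavailable.
No exception applies. The general rule governs.

Yes — the Ashford Housing Agency must disclose the contract file.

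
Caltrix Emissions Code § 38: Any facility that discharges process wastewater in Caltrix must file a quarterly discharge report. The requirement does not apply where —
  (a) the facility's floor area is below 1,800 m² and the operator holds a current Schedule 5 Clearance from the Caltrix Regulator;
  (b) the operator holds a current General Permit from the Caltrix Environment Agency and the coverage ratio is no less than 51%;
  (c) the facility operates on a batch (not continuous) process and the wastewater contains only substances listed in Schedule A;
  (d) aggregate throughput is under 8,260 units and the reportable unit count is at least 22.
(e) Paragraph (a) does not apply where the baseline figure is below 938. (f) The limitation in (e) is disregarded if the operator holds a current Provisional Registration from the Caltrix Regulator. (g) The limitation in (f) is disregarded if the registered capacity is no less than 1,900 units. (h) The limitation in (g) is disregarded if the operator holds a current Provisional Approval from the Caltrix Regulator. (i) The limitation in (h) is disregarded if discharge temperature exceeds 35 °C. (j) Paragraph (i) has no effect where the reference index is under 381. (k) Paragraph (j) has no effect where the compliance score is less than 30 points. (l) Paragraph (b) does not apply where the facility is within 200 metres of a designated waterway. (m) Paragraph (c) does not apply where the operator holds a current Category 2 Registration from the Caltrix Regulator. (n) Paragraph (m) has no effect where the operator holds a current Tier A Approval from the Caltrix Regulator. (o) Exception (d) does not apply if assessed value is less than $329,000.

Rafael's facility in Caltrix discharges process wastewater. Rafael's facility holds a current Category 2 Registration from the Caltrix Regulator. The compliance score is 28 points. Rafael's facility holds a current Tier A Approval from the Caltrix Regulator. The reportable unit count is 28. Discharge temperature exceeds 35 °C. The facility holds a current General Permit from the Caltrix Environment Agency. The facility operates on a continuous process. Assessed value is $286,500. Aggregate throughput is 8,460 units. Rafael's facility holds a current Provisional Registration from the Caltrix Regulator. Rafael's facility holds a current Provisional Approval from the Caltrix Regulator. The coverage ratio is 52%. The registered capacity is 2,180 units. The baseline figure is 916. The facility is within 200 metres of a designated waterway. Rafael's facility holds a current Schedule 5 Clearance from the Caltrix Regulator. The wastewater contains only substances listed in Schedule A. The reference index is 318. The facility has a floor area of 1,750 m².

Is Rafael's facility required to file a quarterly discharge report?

Exception (a) is satisfied on its face — the facility's floor area is 1,750 m², below the 1,800 m² limit; a current Schedule 5 Clearance is held. But applying paragraphs (e)–(k): (e) is triggered — the baseline figure is 916, below the 938 limit. (f) would limit (e) — a current Provisional Registration is held — but (g) sets (f) aside: (g) is engaged — the registered capacity is 2,180 units, meeting the 1,900 units threshold. (h) is triggered (a current Provisional Approval is held), but yields to (i): (i) operates — discharge temperature exceeds 35 °C. (j) applies (the reference index is 318, under the 381 limit), but is set aside by (k): (k) is triggered — the compliance score is 28 points, less than the 30 points limit. Exception (a) does not apply.
Exception (b)'s conditions are all satisfied: a current General Permit is held; the coverage ratio is 52%, meeting the 51% threshold. Turning to paragraph (l): (l) is engaged — the facility is within 200 m of a designated waterway. So (b) is unavailable.
Exception (c) fails — the facility operates on a continuous process.
Exception (d) does not apply: aggregate throughput is 8,460 units, not under 8,260 units.
Every exception is unavailable, so the rule governs.

Yes — Rafael's facility must file a quarterly discharge report.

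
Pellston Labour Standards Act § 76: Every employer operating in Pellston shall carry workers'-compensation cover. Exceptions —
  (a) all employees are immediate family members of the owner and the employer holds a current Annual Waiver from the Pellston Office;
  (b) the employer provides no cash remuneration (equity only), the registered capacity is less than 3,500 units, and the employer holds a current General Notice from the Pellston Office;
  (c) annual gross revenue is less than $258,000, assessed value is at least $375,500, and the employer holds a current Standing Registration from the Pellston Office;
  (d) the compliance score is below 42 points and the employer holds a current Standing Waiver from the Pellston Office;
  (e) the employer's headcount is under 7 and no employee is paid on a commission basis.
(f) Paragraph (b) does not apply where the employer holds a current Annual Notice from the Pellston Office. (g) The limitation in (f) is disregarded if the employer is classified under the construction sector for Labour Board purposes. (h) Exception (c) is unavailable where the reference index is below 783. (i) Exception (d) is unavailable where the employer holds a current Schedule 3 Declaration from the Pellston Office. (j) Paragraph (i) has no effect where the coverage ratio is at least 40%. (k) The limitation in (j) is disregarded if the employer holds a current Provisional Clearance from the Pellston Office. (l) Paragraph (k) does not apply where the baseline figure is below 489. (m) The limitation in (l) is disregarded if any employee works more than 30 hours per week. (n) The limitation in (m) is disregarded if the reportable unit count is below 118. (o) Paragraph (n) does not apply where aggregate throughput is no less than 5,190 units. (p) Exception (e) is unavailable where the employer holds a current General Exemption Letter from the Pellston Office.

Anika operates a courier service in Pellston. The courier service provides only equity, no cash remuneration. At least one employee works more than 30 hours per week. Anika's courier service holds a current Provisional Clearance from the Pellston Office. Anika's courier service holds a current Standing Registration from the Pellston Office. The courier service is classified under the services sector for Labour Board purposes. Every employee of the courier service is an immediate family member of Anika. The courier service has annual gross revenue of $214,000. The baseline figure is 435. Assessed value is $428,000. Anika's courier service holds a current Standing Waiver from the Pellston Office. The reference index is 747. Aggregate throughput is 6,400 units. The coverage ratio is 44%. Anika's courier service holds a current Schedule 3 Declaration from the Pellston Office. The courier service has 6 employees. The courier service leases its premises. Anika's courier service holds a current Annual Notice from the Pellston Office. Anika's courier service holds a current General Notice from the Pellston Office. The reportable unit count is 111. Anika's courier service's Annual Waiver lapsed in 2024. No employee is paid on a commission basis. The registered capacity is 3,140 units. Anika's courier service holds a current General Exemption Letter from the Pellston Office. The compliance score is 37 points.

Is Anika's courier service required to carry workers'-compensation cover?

Exception (a) does not apply: the Annual Waiver is not current.
Exception (b) is satisfied on its face — remuneration is equity-only; the registered capacity is 3,140 units, less than the 3,500 units limit; a current General Notice is held. Turning to paragraphs (f)–(g): (f) operates against (b): a current Annual Notice is held. (g), which would lift (f), is inapplicable — the courier service is classified under the services sector. (b) is therefore removed.
Exception (c): annual gross revenue is $214,000, less than the $258,000 limit; assessed value is $428,000, meeting the $375,500 threshold; a current Standing Registration is held — every condition holds. But applying paragraph (h): (h) operates against (c): the reference index is 747, below the 783 limit. (c) is therefore removed.
All of (d)'s requirements are met (the compliance score is 37 points, below the 42 points limit; a current Standing Waiver is held). But applying paragraphs (i)–(o): (i) operates against (d): a current Schedule 3 Declaration is held. (j) would limit (i) — the coverage ratio is 44%, meeting the 40% threshold — but (k) sets (j) aside: (k) operates against (j): a current Provisional Clearance is held. (l) would limit (k) — the baseline figure is 435, below the 489 limit — but (m) sets (l) aside: (m) is triggered — at least one employee exceeds 30 hours/week. (n) is triggered (the reportable unit count is 111, below the 118 limit), but is set aside by (o): (o) is triggered — aggregate throughput is 6,400 units, meeting the 5,190 units threshold. (d) is therefore removed.
Exception (e): the employer's headcount is 6, under the 7 limit; no employee is paid on commission — every condition holds. Turning to paragraph (p): (p) is engaged — a current General Exemption Letter is held. Exception (e) does not apply.
No exception applies. The general rule governs.

Yes — Anika's courier service must carry workers'-compensation cover.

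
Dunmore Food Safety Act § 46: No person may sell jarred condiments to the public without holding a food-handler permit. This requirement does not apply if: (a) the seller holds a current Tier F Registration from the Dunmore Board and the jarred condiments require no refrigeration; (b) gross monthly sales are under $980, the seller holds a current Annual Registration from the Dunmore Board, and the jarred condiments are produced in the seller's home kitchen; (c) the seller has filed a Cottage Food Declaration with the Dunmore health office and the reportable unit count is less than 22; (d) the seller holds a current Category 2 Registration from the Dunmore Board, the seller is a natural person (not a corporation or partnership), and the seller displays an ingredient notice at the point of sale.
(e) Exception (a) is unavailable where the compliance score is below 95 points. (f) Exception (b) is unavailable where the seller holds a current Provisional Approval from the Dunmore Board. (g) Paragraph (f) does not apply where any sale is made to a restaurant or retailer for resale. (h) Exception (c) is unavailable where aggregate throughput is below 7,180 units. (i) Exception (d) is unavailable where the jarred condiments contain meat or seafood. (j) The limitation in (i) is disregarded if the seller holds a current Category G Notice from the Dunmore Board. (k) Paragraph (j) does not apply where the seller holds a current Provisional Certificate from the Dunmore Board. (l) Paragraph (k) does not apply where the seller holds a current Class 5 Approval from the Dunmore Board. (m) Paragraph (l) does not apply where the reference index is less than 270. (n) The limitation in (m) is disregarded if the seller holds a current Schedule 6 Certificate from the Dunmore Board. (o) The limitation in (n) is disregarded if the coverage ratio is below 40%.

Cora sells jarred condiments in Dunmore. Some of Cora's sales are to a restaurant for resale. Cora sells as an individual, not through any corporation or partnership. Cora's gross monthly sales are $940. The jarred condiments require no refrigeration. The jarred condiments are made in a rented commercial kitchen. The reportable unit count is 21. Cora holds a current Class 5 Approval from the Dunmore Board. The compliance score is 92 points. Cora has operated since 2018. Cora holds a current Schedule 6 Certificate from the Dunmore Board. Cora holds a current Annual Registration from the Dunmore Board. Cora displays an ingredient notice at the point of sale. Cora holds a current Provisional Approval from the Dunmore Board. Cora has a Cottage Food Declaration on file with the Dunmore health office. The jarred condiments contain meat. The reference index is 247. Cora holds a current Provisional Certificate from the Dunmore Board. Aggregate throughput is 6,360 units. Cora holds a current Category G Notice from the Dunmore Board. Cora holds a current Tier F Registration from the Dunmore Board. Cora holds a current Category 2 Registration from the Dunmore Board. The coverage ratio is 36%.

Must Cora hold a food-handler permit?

Exception (a): a current Tier F Registration is held; the jarred condiments are shelf-stable — every condition holds. However, paragraph (e) must be considered: (e) operates against (a): the compliance score is 92 points, below the 95 points limit. So (a) is unavailable.
Exception (b) does not apply: the jarred condiments are made in a commercial kitchen, not a home kitchen.
Exception (c): a Cottage Food Declaration is on file; the reportable unit count is 21, less than the 22 limit — every condition holds. But: (h) applies — aggregate throughput is 6,360 units, below the 7,180 units limit. (c) is therefore removed.
All of (d)'s requirements are met (a current Category 2 Registration is held; the seller is a natural person; an ingredient notice is displayed). But applying paragraphs (i)–(o): (i) applies — the jarred condiments contain meat. (j) would limit (i) — a current Category G Notice is held — but (k) sets (j) aside: (k) operates against (j): a current Provisional Certificate is held. (l) is engaged (a current Class 5 Approval is held), but is overridden by (m): (m) operates against (l): the reference index is 247, less than the 270 limit. (n) is engaged (a current Schedule 6 Certificate is held), but is itself disapplied by (o): (o) is triggered — the coverage ratio is 36%, below the 40% limit. Exception (d) does not apply.
No exception displaces § 46.

Yes — Cora must hold a food-handler permit.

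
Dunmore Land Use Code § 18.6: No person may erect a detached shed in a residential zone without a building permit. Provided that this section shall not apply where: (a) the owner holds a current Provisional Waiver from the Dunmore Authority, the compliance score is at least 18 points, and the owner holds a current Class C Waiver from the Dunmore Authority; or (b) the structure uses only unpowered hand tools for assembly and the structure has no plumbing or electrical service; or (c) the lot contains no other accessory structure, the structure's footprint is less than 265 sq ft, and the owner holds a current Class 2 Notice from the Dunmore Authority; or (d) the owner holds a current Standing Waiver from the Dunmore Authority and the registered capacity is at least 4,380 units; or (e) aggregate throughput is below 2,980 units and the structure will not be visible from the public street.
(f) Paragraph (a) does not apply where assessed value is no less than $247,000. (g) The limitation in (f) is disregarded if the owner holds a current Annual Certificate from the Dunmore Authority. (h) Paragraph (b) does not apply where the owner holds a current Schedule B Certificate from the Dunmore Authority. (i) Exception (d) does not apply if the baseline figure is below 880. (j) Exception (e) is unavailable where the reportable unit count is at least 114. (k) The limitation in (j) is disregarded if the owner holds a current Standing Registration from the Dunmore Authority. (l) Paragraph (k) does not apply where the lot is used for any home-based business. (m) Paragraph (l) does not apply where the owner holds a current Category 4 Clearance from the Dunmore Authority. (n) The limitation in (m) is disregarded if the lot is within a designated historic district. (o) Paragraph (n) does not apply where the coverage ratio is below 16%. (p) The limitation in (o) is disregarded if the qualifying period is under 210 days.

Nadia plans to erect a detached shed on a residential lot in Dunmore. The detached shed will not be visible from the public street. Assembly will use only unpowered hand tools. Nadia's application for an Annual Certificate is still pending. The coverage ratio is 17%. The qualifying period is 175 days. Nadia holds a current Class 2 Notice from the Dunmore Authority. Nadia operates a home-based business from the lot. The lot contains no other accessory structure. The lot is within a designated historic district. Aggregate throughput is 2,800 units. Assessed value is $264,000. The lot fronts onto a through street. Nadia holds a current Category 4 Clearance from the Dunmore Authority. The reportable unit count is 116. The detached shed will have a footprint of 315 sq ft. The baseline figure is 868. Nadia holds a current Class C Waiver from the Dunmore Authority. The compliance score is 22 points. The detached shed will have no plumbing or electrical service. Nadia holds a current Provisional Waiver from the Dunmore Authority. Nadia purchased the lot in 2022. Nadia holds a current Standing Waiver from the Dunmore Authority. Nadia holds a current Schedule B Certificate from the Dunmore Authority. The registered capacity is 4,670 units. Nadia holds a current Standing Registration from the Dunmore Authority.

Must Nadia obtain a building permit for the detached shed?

Yes — Nadia must obtain a building permit.

Exception (a)'s conditions are all satisfied: a current Provisional Waiver is held; the compliance score is 22 points, meeting the 18 points threshold; a current Class C Waiver is held. But applying paragraphs (f)–(g): (f) operates — assessed value is $264,000, meeting the $247,000 threshold. (g), which would lift (f), is not triggered — there is no Annual Certificate in force. So (a) is unavailable.
Exception (b)'s conditions are all satisfied: assembly uses only hand tools; there is no plumbing or electrical service. However, paragraph (h) must be considered: (h) is triggered — a current Schedule B Certificate is held. (b) is therefore removed.
Exception (c) fails — the structure's footprint is 315 sq ft, not less than 265 sq ft.
Exception (d): a current Standing Waiver is held; the registered capacity is 4,670 units, meeting the 4,380 units threshold — every condition holds. But: (i) is triggered — the baseline figure is 868, below the 880 limit. So (d) is unavailable.
Exception (e)'s conditions are all satisfied: aggregate throughput is 2,800 units, below the 2,980 units limit; the structure will not be visible from the street. Turning to paragraphs (j)–(p): (j) applies — the reportable unit count is 116, meeting the 114 threshold. (k) is engaged (a current Standing Registration is held), but is displaced by (l): (l) is triggered — a home-based business operates on the lot. (m) would limit (l) — a current Category 4 Clearance is held — but (n) sets (m) aside: (n) operates against (m): the lot is in a historic district. (o), which would lift (n), is not triggered — the coverage ratio is 17%, not below 16%. Exception (e) does not apply.
None of the exceptions is available; § 18.6 applies in full.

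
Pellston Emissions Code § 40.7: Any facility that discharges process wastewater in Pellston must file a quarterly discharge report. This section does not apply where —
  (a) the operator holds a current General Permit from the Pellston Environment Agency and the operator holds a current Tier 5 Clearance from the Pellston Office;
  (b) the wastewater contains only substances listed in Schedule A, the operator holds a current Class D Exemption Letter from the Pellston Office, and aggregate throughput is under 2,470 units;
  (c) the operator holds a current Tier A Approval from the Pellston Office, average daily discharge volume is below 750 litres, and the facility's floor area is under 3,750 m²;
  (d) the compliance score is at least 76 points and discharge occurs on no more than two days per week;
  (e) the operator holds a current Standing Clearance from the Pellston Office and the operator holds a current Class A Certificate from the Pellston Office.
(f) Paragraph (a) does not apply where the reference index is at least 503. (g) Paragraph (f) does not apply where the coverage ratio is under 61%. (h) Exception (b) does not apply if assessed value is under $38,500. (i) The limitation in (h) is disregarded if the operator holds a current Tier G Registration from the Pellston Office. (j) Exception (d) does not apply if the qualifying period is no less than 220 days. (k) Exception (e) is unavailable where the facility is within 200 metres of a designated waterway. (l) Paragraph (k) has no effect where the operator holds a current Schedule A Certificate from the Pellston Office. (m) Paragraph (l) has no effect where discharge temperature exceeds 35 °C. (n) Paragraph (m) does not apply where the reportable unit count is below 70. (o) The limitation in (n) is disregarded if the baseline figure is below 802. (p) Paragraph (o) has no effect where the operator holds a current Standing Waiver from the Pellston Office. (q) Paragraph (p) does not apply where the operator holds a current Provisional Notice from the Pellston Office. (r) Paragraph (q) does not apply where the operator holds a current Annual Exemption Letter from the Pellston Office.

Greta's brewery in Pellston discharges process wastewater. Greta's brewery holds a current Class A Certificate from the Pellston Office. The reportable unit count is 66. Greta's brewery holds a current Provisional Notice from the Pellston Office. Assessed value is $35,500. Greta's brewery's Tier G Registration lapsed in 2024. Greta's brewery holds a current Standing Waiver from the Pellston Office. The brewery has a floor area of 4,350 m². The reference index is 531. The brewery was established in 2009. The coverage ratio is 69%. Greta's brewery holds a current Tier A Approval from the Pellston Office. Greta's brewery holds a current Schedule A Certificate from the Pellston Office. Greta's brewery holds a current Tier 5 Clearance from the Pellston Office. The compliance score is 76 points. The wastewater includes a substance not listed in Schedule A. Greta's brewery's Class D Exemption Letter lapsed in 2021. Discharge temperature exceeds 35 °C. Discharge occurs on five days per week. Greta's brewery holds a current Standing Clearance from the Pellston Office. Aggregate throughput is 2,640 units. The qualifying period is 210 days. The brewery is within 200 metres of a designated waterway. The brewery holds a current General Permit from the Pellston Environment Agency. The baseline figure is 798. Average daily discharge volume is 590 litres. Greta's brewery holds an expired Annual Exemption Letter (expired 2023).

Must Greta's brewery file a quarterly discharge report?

Exception (a) is satisfied on its face — a current General Permit is held; a current Tier 5 Clearance is held. But applying paragraphs (f)–(g): (f) is triggered — the reference index is 531, meeting the 503 threshold. (g) is not triggered (the coverage ratio is 69%, not under 61%), so (f) stands. So (a) is unavailable.
Exception (b) fails — the wastewater includes a non-Schedule-A substance.
Exception (c) fails — the facility's floor area is 4,350 m², not under 3,750 m².
Exception (d) requires that discharge occurs on no more than two days per week; but discharge occurs on five days per week, so (d) is unavailable.
All of (e)'s requirements are met (a current Standing Clearance is held; a current Class A Certificate is held). However, paragraphs (k)–(r) must be considered: (k) operates — the brewery is within 200 m of a designated waterway. (l) would limit (k) — a current Schedule A Certificate is held — but (m) sets (l) aside: (m) operates against (l): discharge temperature exceeds 35 °C. (n) operates (the reportable unit count is 66, below the 70 limit), but is itself disapplied by (o): (o) operates — the baseline figure is 798, below the 802 limit. (p) would limit (o) — a current Standing Waiver is held — but (q) sets (p) aside: (q) operates against (p): a current Provisional Notice is held. (r), which would lift (q), is inapplicable — there is no Annual Exemption Letter in force. Exception (e) does not apply.
No exception displaces § 40.7.

Yes — Greta's brewery must file a quarterly discharge report.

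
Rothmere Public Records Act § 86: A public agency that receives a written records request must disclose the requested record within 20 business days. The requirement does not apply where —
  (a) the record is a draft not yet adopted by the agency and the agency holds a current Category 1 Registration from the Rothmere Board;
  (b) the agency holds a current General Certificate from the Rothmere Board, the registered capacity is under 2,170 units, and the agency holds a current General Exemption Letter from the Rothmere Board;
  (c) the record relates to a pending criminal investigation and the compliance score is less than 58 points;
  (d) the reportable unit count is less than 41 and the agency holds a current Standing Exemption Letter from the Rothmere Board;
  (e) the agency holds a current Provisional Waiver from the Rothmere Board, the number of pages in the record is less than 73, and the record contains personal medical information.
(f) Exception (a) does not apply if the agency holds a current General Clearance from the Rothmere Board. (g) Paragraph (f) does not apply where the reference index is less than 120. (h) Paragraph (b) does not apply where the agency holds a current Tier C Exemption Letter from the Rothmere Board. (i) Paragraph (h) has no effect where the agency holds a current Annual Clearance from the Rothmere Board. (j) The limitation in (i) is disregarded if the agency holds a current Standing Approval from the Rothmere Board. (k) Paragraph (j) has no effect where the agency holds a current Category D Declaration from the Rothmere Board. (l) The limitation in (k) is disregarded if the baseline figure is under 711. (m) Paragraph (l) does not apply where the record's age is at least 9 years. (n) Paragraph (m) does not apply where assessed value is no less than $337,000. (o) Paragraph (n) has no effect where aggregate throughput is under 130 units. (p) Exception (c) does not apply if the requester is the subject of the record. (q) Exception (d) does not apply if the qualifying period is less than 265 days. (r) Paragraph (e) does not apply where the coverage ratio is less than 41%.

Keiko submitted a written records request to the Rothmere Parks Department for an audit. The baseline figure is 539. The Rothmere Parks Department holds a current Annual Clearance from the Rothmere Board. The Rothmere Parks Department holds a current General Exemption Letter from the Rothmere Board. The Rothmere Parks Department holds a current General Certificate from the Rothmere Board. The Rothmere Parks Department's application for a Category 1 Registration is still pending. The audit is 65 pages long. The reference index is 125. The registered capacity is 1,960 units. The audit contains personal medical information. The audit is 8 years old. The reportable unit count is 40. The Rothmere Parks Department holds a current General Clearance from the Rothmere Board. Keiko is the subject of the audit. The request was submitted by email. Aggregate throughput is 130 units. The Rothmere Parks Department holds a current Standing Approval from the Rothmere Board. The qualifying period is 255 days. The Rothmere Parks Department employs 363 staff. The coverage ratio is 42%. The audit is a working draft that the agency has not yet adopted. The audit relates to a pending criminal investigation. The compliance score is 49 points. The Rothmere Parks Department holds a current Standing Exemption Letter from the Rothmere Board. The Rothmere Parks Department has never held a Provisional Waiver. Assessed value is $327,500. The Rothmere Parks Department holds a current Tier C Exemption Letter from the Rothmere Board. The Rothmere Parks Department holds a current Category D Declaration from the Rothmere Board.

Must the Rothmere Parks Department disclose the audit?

Exception (a) fails — there is no Category 1 Registration in force.
All of (b)'s requirements are met (a current General Certificate is held; the registered capacity is 1,960 units, under the 2,170 units limit; a current General Exemption Letter is held). Turning to paragraphs (h)–(o): (h) operates against (b): a current Tier C Exemption Letter is held. (i) is engaged (a current Annual Clearance is held), but is itself disapplied by (j): (j) operates against (i): a current Standing Approval is held. (k) would limit (j) — a current Category D Declaration is held — but (l) sets (k) aside: (l) operates against (k): the baseline figure is 539, under the 711 limit. (m) is not engaged (the record's age is 8 years, short of 9 years), so (l) stands. Exception (b) does not apply.
Exception (c): the audit relates to a pending investigation; the compliance score is 49 points, less than the 58 points limit — every condition holds. Turning to paragraph (p): (p) operates against (c): Keiko is the subject of the audit. (c) is therefore removed.
All of (d)'s requirements are met (the reportable unit count is 40, less than the 41 limit; a current Standing Exemption Letter is held). Turning to paragraph (q): (q) applies — the qualifying period is 255 days, less than the 265 days limit. Exception (d) does not apply.
Exception (e) does not apply: there is no Provisional Waiver in force.
No exception applies. The general rule governs.

Yes — the Rothmere Parks Department must disclose the audit.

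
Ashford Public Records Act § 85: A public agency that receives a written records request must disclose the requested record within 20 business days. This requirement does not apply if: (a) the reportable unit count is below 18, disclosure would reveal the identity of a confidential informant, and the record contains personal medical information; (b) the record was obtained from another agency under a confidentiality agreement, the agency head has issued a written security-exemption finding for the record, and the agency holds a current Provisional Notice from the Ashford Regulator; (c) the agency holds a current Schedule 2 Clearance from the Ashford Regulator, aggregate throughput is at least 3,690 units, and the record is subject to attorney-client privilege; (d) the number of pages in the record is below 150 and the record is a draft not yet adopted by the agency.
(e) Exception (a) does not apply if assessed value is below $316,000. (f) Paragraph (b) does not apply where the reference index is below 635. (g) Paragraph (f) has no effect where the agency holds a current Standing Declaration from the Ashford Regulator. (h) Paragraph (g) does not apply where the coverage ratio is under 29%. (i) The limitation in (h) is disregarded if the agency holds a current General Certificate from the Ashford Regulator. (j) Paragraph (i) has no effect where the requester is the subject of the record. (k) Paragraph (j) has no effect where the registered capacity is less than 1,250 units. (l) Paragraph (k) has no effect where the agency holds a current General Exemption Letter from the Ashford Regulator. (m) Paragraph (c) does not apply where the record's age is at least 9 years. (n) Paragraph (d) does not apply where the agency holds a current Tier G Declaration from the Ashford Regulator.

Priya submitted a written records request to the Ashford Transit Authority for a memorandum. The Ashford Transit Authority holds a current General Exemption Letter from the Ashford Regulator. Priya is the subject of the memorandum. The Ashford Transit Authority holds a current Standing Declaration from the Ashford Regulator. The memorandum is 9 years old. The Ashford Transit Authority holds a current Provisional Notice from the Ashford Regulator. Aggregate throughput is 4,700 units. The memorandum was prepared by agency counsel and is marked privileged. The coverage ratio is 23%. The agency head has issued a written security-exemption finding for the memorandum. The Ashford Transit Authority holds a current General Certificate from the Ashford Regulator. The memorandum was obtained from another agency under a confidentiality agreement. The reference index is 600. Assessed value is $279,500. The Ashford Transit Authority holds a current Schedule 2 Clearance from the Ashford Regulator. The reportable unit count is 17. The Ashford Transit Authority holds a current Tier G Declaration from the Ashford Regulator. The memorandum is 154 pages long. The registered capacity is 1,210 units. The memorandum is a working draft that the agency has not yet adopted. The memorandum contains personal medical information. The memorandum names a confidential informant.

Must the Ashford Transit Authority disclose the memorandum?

All of (a)'s requirements are met (the reportable unit count is 17, below the 18 limit; the memorandum names a confidential informant; the memorandum contains personal medical information). But applying paragraph (e): (e) operates against (a): assessed value is $279,500, below the $316,000 limit. So (a) is unavailable.
Exception (b) is satisfied on its face — the memorandum was obtained under a confidentiality agreement; a written security-exemption finding has been issued; a current Provisional Notice is held. However, paragraphs (f)–(l) must be considered: (f) operates against (b): the reference index is 600, below the 635 limit. (g) would limit (f) — a current Standing Declaration is held — but (h) sets (g) aside: (h) is engaged — the coverage ratio is 23%, under the 29% limit. (i) operates (a current General Certificate is held), but yields to (j): (j) operates against (i): Priya is the subject of the memorandum. (k) would limit (j) — the registered capacity is 1,210 units, less than the 1,250 units limit — but (l) sets (k) aside: (l) operates against (k): a current General Exemption Letter is held. So (b) is unavailable.
Exception (c): a current Schedule 2 Clearance is held; aggregate throughput is 4,700 units, meeting the 3,690 units threshold; the memorandum is privileged — every condition holds. However, paragraph (m) must be considered: (m) operates against (c): the record's age is 9 years, meeting the 9 years threshold. (c) is therefore removed.
Exception (d) does not apply: the number of pages in the record is 154, not below 150.
None of the exceptions is available; § 85 applies in full.

Yes — the Ashford Transit Authority must disclose the memorandum.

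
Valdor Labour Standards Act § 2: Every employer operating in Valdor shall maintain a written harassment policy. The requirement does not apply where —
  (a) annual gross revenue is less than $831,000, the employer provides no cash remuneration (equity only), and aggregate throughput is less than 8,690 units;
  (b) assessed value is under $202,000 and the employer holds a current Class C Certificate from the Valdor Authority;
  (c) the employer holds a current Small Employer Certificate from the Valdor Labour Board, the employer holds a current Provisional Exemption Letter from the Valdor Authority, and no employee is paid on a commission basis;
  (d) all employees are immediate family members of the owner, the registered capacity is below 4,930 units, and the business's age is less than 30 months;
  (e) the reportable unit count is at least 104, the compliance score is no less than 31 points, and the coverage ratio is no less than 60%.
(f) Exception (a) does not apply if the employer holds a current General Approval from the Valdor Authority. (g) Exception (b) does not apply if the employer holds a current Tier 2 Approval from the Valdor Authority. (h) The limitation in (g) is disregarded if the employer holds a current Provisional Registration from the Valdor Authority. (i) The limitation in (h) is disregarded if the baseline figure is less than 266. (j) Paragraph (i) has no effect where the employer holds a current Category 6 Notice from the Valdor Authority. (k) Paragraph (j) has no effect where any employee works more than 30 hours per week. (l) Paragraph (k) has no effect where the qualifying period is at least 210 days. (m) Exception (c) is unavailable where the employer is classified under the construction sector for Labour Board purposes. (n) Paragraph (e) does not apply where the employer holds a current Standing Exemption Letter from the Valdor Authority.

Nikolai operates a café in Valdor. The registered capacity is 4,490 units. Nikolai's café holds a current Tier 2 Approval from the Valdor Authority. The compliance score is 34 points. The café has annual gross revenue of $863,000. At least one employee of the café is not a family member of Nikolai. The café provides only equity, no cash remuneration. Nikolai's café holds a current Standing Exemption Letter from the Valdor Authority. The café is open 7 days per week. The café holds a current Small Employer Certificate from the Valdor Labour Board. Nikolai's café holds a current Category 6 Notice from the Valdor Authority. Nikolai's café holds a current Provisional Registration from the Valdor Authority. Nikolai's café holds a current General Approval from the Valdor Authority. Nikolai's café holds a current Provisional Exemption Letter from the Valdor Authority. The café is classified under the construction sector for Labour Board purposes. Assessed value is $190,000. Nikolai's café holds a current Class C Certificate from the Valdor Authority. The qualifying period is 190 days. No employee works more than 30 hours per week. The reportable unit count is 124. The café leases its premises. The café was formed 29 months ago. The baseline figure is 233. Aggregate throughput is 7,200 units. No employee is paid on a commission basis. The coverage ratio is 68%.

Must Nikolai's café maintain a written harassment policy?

Exception (a) fails — annual gross revenue is $863,000, not less than $831,000.
All of (b)'s requirements are met (assessed value is $190,000, under the $202,000 limit; a current Class C Certificate is held). Applying paragraphs (g)–(l): (g) would limit (b) — a current Tier 2 Approval is held — but (h) sets (g) aside: (h) is engaged — a current Provisional Registration is held. (i) is engaged (the baseline figure is 233, less than the 266 limit), but is itself disapplied by (j): (j) is engaged — a current Category 6 Notice is held. (k), which would lift (j), is not engaged — no employee exceeds 30 hours/week. (b) remains available.
Exception (c)'s conditions are all satisfied: a current Small Employer Certificate is held; a current Provisional Exemption Letter is held; no employee is paid on commission. But applying paragraph (m): (m) operates against (c): the café is classified under the construction sector. (c) is therefore removed.
Exception (d) fails — at least one employee is not a family member.
All of (e)'s requirements are met (the reportable unit count is 124, meeting the 104 threshold; the compliance score is 34 points, meeting the 31 points threshold; the coverage ratio is 68%, meeting the 60% threshold). But: (n) operates against (e): a current Standing Exemption Letter is held. Exception (e) does not apply.

No — exception (b) applies; Nikolai's café is not required to maintain a written harassment policy.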